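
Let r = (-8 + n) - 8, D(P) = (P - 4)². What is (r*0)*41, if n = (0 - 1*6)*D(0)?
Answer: 0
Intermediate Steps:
D(P) = (-4 + P)²
n = -96 (n = (0 - 1*6)*(-4 + 0)² = (0 - 6)*(-4)² = -6*16 = -96)
r = -112 (r = (-8 - 96) - 8 = -104 - 8 = -112)
(r*0)*41 = -112*0*41 = 0*41 = 0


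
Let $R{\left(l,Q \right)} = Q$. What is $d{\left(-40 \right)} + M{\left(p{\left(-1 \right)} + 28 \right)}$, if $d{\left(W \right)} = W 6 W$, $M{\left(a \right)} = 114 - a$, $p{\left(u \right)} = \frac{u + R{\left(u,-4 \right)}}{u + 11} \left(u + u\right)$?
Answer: $9685$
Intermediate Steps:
$p{\left(u \right)} = \frac{2 u \left(-4 + u\right)}{11 + u}$ ($p{\left(u \right)} = \frac{u - 4}{u + 11} \left(u + u\right) = \frac{-4 + u}{11 + u} 2 u = \frac{2 u \left(-4 + u\right)}{11 + u}$)
$d{\left(W \right)} = 6 W^{2}$ ($d{\left(W \right)} = 6 W W = 6 W^{2}$)
$d{\left(-40 \right)} + M{\left(p{\left(-1 \right)} + 28 \right)} = 6 \left(-40\right)^{2} + \left(114 - \left(2 \left(-1\right) \frac{1}{11 - 1} \left(-4 - 1\right) + 28\right)\right) = 6 \cdot 1600 + \left(114 - \left(2 \left(-1\right) \frac{1}{10} \left(-5\right) + 28\right)\right) = 9600 + \left(114 - \left(2 \left(-1\right) \frac{1}{10} \left(-5\right) + 28\right)\right) = 9600 + \left(114 - \left(1 + 28\right)\right) = 9600 + \left(114 - 29\right) = 9600 + 85 = 9685$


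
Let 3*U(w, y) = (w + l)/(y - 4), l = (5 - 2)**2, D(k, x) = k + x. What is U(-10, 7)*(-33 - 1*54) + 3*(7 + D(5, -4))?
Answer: 101/3 ≈ 33.667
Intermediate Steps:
l = 9 (l = 3**2 = 9)
U(w, y) = (9 + w)/(3*(-4 + y)) (U(w, y) = ((w + 9)/(y - 4))/3 = ((9 + w)/(-4 + y))/3 = (9 + w)/(3*(-4 + y)))
U(-10, 7)*(-33 - 1*54) + 3*(7 + D(5, -4)) = ((9 - 10)/(3*(-4 + 7)))*(-33 - 1*54) + 3*(7 + (5 - 4)) = ((1/3)*(-1)/3)*(-33 - 54) + 3*(7 + 1) = ((1/3)*(1/3)*(-1))*(-87) + 3*8 = -1/9*(-87) + 24 = 29/3 + 24 = 101/3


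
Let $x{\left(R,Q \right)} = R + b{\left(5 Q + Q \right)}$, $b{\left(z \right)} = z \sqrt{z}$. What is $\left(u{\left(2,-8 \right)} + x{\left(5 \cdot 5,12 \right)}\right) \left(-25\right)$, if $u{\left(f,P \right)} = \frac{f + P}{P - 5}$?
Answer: $- \frac{8275}{13} - 10800 \sqrt{2} \approx -15910.0$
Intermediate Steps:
$b{\left(z \right)} = z^{\frac{3}{2}}$
$x{\left(R,Q \right)} = R + 6 \sqrt{6} Q^{\frac{3}{2}}$ ($x{\left(R,Q \right)} = R + \left(5 Q + Q\right)^{\frac{3}{2}} = R + \left(6 Q\right)^{\frac{3}{2}} = R + 6 \sqrt{6} Q^{\frac{3}{2}}$)
$u{\left(f,P \right)} = \frac{P + f}{-5 + P}$
$\left(u{\left(2,-8 \right)} + x{\left(5 \cdot 5,12 \right)}\right) \left(-25\right) = \left(\frac{-8 + 2}{-5 - 8} + \left(5 \cdot 5 + 6 \sqrt{6} \cdot 12^{\frac{3}{2}}\right)\right) \left(-25\right) = \left(\frac{1}{-13} \left(-6\right) + \left(25 + 6 \sqrt{6} \cdot 24 \sqrt{3}\right)\right) \left(-25\right) = \left(\left(- \frac{1}{13}\right) \left(-6\right) + \left(25 + 432 \sqrt{2}\right)\right) \left(-25\right) = \left(\frac{6}{13} + \left(25 + 432 \sqrt{2}\right)\right) \left(-25\right) = \left(\frac{331}{13} + 432 \sqrt{2}\right) \left(-25\right) = - \frac{8275}{13} - 10800 \sqrt{2}$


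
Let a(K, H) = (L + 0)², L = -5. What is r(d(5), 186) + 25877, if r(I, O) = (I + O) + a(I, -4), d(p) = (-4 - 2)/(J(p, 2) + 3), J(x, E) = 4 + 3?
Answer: 130437/5 ≈ 26087.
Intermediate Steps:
J(x, E) = 7
d(p) = -⅗ (d(p) = (-4 - 2)/(7 + 3) = -6/10 = -6*⅒ = -⅗)
a(K, H) = 25 (a(K, H) = (-5 + 0)² = (-5)² = 25)
r(I, O) = 25 + I + O (r(I, O) = (I + O) + 25 = 25 + I + O)
r(d(5), 186) + 25877 = (25 - ⅗ + 186) + 25877 = 1052/5 + 25877 = 130437/5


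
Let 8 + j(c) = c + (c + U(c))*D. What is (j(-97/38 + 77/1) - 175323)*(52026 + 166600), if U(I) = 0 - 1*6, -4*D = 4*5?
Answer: -729418758002/19 ≈ -3.8390e+10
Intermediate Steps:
D = -5 ≈ -5.0000
U(I) = -6 (U(I) = 0 - 6 = -6)
j(c) = 22 - 4*c (j(c) = -8 + (c + (c - 6)*(-5)) = -8 + (c + (-6 + c)*(-5)) = -8 + (c + (30 - 5*c)) = -8 + (30 - 4*c) = 22 - 4*c)
(j(-97/38 + 77/1) - 175323)*(52026 + 166600) = ((22 - 4*(-97/38 + 77/1)) - 175323)*(52026 + 166600) = ((22 - 4*(-97*1/38 + 77*1)) - 175323)*218626 = ((22 - 4*(-97/38 + 77)) - 175323)*218626 = ((22 - 4*2829/38) - 175323)*218626 = ((22 - 5658/19) - 175323)*218626 = (-5240/19 - 175323)*218626 = -3336377/19*218626 = -729418758002/19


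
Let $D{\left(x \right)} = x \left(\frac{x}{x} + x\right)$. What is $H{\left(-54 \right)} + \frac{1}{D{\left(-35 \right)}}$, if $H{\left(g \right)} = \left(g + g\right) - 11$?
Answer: $- \frac{141609}{1190} \approx -119.0$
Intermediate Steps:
$D{\left(x \right)} = x \left(1 + x\right)$
$H{\left(g \right)} = -11 + 2 g$ ($H{\left(g \right)} = 2 g - 11 = -11 + 2 g$)
$H{\left(-54 \right)} + \frac{1}{D{\left(-35 \right)}} = \left(-11 + 2 \left(-54\right)\right) + \frac{1}{\left(-35\right) \left(1 - 35\right)} = \left(-11 - 108\right) + \frac{1}{\left(-35\right) \left(-34\right)} = -119 + \frac{1}{1190} = - \frac{141609}{1190}$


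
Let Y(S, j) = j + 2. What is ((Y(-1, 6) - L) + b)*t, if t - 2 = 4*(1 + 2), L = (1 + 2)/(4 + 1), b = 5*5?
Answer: 2268/5 ≈ 453.60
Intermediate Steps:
Y(S, j) = 2 + j
b = 25
L = 3/5 ≈ 0.60000
t = 14 (t = 2 + 4*(1 + 2) = 2 + 4*3 = 2 + 12 = 14)
((Y(-1, 6) - L) + b)*t = (((2 + 6) - 1*3/5) + 25)*14 = ((8 - 3/5) + 25)*14 = (37/5 + 25)*14 = (162/5)*14 = 2268/5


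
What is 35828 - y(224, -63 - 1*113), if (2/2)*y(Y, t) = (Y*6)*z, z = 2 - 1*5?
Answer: 39860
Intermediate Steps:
z = -3 (z = 2 - 5 = -3)
y(Y, t) = -18*Y (y(Y, t) = (Y*6)*(-3) = (6*Y)*(-3) = -18*Y)
35828 - y(224, -63 - 1*113) = 35828 - (-18)*224 = 35828 - 1*(-4032) = 35828 + 4032 = 39860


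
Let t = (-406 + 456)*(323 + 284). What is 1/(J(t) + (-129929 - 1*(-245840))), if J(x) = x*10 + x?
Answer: 1/449761 ≈ 2.2234e-6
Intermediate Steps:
t = 30350 (t = 50*607 = 30350)
J(x) = 11*x (J(x) = 10*x + x = 11*x)
1/(J(t) + (-129929 - 1*(-245840))) = 1/(11*30350 + (-129929 - 1*(-245840))) = 1/(333850 + (-129929 + 245840)) = 1/(333850 + 115911) = 1/449761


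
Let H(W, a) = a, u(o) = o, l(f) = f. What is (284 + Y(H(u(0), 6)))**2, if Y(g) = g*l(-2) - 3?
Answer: 72361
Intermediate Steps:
Y(g) = -3 - 2*g (Y(g) = g*(-2) - 3 = -2*g - 3 = -3 - 2*g)
(284 + Y(H(u(0), 6)))**2 = (284 + (-3 - 2*6))**2 = (284 + (-3 - 12))**2 = (284 - 15)**2 = 269**2 = 72361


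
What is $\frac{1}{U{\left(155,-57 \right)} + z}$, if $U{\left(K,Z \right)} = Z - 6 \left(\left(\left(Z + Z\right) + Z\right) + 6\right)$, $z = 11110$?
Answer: $\frac{1}{12043} \approx 8.3036 \cdot 10^{-5}$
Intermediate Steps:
$U{\left(K,Z \right)} = -36 - 17 Z$ ($U{\left(K,Z \right)} = Z - 6 \left(\left(2 Z + Z\right) + 6\right) = Z - 6 \left(3 Z + 6\right) = Z - 6 \left(6 + 3 Z\right) = Z - \left(36 + 18 Z\right) = -36 - 17 Z$)
$\frac{1}{U{\left(155,-57 \right)} + z} = \frac{1}{\left(-36 - -969\right) + 11110} = \frac{1}{\left(-36 + 969\right) + 11110} = \frac{1}{933 + 11110} = \frac{1}{12043}$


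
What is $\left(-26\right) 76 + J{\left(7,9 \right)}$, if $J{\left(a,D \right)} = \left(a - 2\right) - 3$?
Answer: $-1974$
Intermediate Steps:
$J{\left(a,D \right)} = -5 + a$ ($J{\left(a,D \right)} = \left(-2 + a\right) - 3 = -5 + a$)
$\left(-26\right) 76 + J{\left(7,9 \right)} = \left(-26\right) 76 + \left(-5 + 7\right) = -1976 + 2 = -1974$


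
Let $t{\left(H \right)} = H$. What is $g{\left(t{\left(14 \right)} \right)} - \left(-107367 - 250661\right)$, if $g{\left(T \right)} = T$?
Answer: $358042$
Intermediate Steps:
$g{\left(t{\left(14 \right)} \right)} - \left(-107367 - 250661\right) = 14 - \left(-107367 - 250661\right) = 14 - -358028 = 14 + 358028 = 358042$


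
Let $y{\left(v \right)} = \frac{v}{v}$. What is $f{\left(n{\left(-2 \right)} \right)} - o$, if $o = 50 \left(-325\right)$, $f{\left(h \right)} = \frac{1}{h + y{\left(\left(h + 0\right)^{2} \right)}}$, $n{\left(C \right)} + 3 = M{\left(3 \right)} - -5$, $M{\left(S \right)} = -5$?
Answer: $\frac{32499}{2} \approx 16250.0$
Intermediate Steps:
$y{\left(v \right)} = 1$
$n{\left(C \right)} = -3$ ($n{\left(C \right)} = -3 - 0 = -3 + \left(-5 + 5\right) = -3 + 0 = -3$)
$f{\left(h \right)} = \frac{1}{1 + h}$ ($f{\left(h \right)} = \frac{1}{h + 1} = \frac{1}{1 + h}$)
$o = -16250$
$f{\left(n{\left(-2 \right)} \right)} - o = \frac{1}{1 - 3} - -16250 = \frac{1}{-2} + 16250 = - \frac{1}{2} + 16250 = \frac{32499}{2}$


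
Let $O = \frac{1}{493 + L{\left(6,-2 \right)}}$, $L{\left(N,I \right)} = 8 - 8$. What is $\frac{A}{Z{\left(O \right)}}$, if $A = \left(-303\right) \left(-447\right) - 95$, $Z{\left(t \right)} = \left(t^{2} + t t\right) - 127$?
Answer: $- \frac{32895709954}{30867221} \approx -1065.7$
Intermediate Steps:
$L{\left(N,I \right)} = 0$
$O = \frac{1}{493}$ ($O = \frac{1}{493 + 0} = \frac{1}{493} \approx 0.0020284$)
$Z{\left(t \right)} = -127 + 2 t^{2}$ ($Z{\left(t \right)} = \left(t^{2} + t^{2}\right) - 127 = 2 t^{2} - 127 = -127 + 2 t^{2}$)
$A = 135346$ ($A = 135441 - 95 = 135346$)
$\frac{A}{Z{\left(O \right)}} = \frac{135346}{-127 + \frac{2}{243049}} = \frac{135346}{- \frac{30867221}{243049}} = 135346 \left(- \frac{243049}{30867221}\right) = - \frac{32895709954}{30867221}$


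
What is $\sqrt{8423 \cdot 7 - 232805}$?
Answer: $6 i \sqrt{4829} \approx 416.95 i$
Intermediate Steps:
$\sqrt{8423 \cdot 7 - 232805} = \sqrt{58961 - 232805} = \sqrt{-173844} = 6 i \sqrt{4829}$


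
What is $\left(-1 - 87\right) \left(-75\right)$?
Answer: $6600$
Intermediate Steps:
$\left(-1 - 87\right) \left(-75\right) = \left(-88\right) \left(-75\right) = 6600$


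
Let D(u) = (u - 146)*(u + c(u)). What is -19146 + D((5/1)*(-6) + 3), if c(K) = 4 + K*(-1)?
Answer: -19838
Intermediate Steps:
c(K) = 4 - K
D(u) = -584 + 4*u (D(u) = (u - 146)*(u + (4 - u)) = (-146 + u)*4 = -584 + 4*u)
-19146 + D((5/1)*(-6) + 3) = -19146 + (-584 + 4*((5/1)*(-6) + 3)) = -19146 + (-584 + 4*((5*1)*(-6) + 3)) = -19146 + (-584 + 4*(5*(-6) + 3)) = -19146 + (-584 + 4*(-30 + 3)) = -19146 + (-584 + 4*(-27)) = -19146 + (-584 - 108) = -19146 - 692 = -19838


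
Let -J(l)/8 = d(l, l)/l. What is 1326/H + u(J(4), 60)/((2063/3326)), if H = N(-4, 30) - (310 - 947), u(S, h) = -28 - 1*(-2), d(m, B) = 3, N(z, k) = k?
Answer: -54943954/1376021 ≈ -39.930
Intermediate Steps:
J(l) = -24/l
u(S, h) = -26 (u(S, h) = -28 + 2 = -26)
H = 667 (H = 30 - (310 - 947) = 30 - 1*(-637) = 30 + 637 = 667)
1326/H + u(J(4), 60)/((2063/3326)) = 1326/667 - 26/(2063/3326) = 1326*(1/667) - 26/(2063*(1/3326)) = 1326/667 - 26/2063/3326 = 1326/667 - 26*3326/2063 = 1326/667 - 86476/2063 = -54943954/1376021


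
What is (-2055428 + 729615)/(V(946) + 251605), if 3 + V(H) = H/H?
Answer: -1325813/251603 ≈ -5.2695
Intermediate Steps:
V(H) = -2 (V(H) = -3 + H/H = -3 + 1 = -2)
(-2055428 + 729615)/(V(946) + 251605) = (-2055428 + 729615)/(-2 + 251605) = -1325813/251603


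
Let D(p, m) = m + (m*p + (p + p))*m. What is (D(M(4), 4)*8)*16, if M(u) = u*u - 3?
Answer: 40448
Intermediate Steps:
M(u) = -3 + u² (M(u) = u² - 3 = -3 + u²)
D(p, m) = m + m*(2*p + m*p) (D(p, m) = m + (m*p + 2*p)*m = m + (2*p + m*p)*m = m + m*(2*p + m*p))
(D(M(4), 4)*8)*16 = ((4*(1 + 2*(-3 + 4²) + 4*(-3 + 4²)))*8)*16 = ((4*(1 + 2*(-3 + 16) + 4*(-3 + 16)))*8)*16 = ((4*(1 + 2*13 + 4*13))*8)*16 = ((4*(1 + 26 + 52))*8)*16 = ((4*79)*8)*16 = (316*8)*16 = 2528*16 = 40448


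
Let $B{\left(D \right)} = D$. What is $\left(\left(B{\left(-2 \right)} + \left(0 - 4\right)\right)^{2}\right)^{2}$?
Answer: $1296$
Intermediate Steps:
$\left(\left(B{\left(-2 \right)} + \left(0 - 4\right)\right)^{2}\right)^{2} = \left(\left(-2 + \left(0 - 4\right)\right)^{2}\right)^{2} = \left(\left(-2 - 4\right)^{2}\right)^{2} = \left(\left(-6\right)^{2}\right)^{2} = 36^{2} = 1296$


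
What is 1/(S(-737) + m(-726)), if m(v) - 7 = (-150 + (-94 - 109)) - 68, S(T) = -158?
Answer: -1/572 ≈ -0.0017483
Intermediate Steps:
m(v) = -414 (m(v) = 7 + ((-150 + (-94 - 109)) - 68) = 7 + ((-150 - 203) - 68) = 7 + (-353 - 68) = 7 - 421 = -414)
1/(S(-737) + m(-726)) = 1/(-158 - 414) = 1/(-572) = -1/572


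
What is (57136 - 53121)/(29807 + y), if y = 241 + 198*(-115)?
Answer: 4015/7278 ≈ 0.55166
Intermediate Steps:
y = -22529 (y = 241 - 22770 = -22529)
(57136 - 53121)/(29807 + y) = (57136 - 53121)/(29807 - 22529) = 4015/7278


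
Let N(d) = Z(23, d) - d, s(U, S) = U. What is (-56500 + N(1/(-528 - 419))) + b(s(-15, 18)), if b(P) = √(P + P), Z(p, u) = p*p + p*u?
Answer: -53004559/947 + I*√30 ≈ -55971.0 + 5.4772*I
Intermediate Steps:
Z(p, u) = p² + p*u
N(d) = 529 + 22*d (N(d) = 23*(23 + d) - d = (529 + 23*d) - d = 529 + 22*d)
b(P) = √2*√P (b(P) = √(2*P) = √2*√P)
(-56500 + N(1/(-528 - 419))) + b(s(-15, 18)) = (-56500 + (529 + 22/(-528 - 419))) + √2*√(-15) = (-56500 + (529 + 22/(-947))) + √2*(I*√15) = (-56500 + (529 + 22*(-1/947))) + I*√30 = (-56500 + (529 - 22/947)) + I*√30 = (-56500 + 500941/947) + I*√30 = -53004559/947 + I*√30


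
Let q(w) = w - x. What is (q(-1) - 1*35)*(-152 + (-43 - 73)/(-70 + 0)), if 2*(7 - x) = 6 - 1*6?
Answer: 226266/35 ≈ 6464.7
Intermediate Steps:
x = 7 (x = 7 - (6 - 1*6)/2 = 7 - (6 - 6)/2 = 7 - ½*0 = 7 + 0 = 7)
q(w) = -7 + w (q(w) = w - 1*7 = w - 7 = -7 + w)
(q(-1) - 1*35)*(-152 + (-43 - 73)/(-70 + 0)) = ((-7 - 1) - 1*35)*(-152 + (-43 - 73)/(-70 + 0)) = (-8 - 35)*(-152 - 116/(-70)) = -43*(-152 - 116*(-1/70)) = -43*(-152 + 58/35) = -43*(-5262/35) = 226266/35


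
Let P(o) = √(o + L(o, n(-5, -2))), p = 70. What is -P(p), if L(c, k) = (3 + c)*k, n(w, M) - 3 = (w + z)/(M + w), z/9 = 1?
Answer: -√12117/7 ≈ -15.725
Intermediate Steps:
z = 9 (z = 9*1 = 9)
n(w, M) = 3 + (9 + w)/(M + w) (n(w, M) = 3 + (w + 9)/(M + w) = 3 + (9 + w)/(M + w))
L(c, k) = k*(3 + c)
P(o) = √(51/7 + 24*o/7) (P(o) = √(o + ((9 + 3*(-2) + 4*(-5))/(-2 - 5))*(3 + o)) = √(o + ((9 - 6 - 20)/(-7))*(3 + o)) = √(o + (-⅐*(-17))*(3 + o)) = √(o + 17*(3 + o)/7) = √(o + (51/7 + 17*o/7)) = √(51/7 + 24*o/7))
-P(p) = -√(357 + 168*70)/7 = -√(357 + 11760)/7 = -√12117/7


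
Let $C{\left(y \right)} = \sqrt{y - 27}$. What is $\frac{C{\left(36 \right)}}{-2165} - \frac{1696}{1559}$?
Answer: $- \frac{3676517}{3375235} \approx -1.0893$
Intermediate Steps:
$C{\left(y \right)} = \sqrt{-27 + y}$ ($C{\left(y \right)} = \sqrt{y - 27} = \sqrt{-27 + y}$)
$\frac{C{\left(36 \right)}}{-2165} - \frac{1696}{1559} = \frac{\sqrt{-27 + 36}}{-2165} - \frac{1696}{1559} = \sqrt{9} \left(- \frac{1}{2165}\right) - \frac{1696}{1559} = 3 \left(- \frac{1}{2165}\right) - \frac{1696}{1559} = - \frac{3}{2165} - \frac{1696}{1559} = - \frac{3676517}{3375235}$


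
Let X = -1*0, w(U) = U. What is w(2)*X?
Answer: 0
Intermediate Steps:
X = 0
w(2)*X = 2*0 = 0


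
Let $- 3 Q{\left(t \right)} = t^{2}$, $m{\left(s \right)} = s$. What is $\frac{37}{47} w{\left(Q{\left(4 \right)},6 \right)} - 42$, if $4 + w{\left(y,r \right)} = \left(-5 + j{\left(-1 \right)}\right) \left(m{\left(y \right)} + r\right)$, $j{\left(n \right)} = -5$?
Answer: $- \frac{7106}{141} \approx -50.397$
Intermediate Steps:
$Q{\left(t \right)} = - \frac{t^{2}}{3}$
$w{\left(y,r \right)} = -4 - 10 r - 10 y$ ($w{\left(y,r \right)} = -4 + \left(-5 - 5\right) \left(y + r\right) = -4 - 10 \left(r + y\right) = -4 - \left(10 r + 10 y\right) = -4 - 10 r - 10 y$)
$\frac{37}{47} w{\left(Q{\left(4 \right)},6 \right)} - 42 = \frac{37}{47} \left(-4 - 60 - 10 \left(- \frac{4^{2}}{3}\right)\right) - 42 = 37 \cdot \frac{1}{47} \left(-4 - 60 - 10 \left(\left(- \frac{1}{3}\right) 16\right)\right) - 42 = \frac{37 \left(-4 - 60 - - \frac{160}{3}\right)}{47} - 42 = \frac{37 \left(-4 - 60 + \frac{160}{3}\right)}{47} - 42 = \frac{37}{47} \left(- \frac{32}{3}\right) - 42 = - \frac{1184}{141} - 42 = - \frac{7106}{141}$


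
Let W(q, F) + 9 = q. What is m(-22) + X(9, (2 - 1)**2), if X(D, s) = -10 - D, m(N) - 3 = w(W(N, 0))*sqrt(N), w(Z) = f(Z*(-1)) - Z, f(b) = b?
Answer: -16 + 62*I*sqrt(22) ≈ -16.0 + 290.81*I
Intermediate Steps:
W(q, F) = -9 + q
w(Z) = -2*Z (w(Z) = Z*(-1) - Z = -Z - Z = -2*Z)
m(N) = 3 + sqrt(N)*(18 - 2*N) (m(N) = 3 + (-2*(-9 + N))*sqrt(N) = 3 + (18 - 2*N)*sqrt(N) = 3 + sqrt(N)*(18 - 2*N))
m(-22) + X(9, (2 - 1)**2) = (3 + 2*sqrt(-22)*(9 - 1*(-22))) + (-10 - 1*9) = (3 + 2*(I*sqrt(22))*(9 + 22)) + (-10 - 9) = (3 + 2*(I*sqrt(22))*31) - 19 = (3 + 62*I*sqrt(22)) - 19 = -16 + 62*I*sqrt(22)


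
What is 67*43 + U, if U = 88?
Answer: 2969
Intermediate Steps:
67*43 + U = 67*43 + 88 = 2881 + 88 = 2969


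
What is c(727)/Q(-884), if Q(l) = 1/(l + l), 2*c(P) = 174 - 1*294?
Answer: 106080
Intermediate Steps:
c(P) = -60 (c(P) = (174 - 1*294)/2 = (174 - 294)/2 = (½)*(-120) = -60)
Q(l) = 1/(2*l)
c(727)/Q(-884) = -60/((½)/(-884)) = -60/((½)*(-1/884)) = -60/(-1/1768) = -60*(-1768) = 106080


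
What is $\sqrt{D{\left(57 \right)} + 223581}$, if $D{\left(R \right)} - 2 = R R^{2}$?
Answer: $2 \sqrt{102194} \approx 639.36$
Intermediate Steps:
$D{\left(R \right)} = 2 + R^{3}$ ($D{\left(R \right)} = 2 + R R^{2} = 2 + R^{3}$)
$\sqrt{D{\left(57 \right)} + 223581} = \sqrt{\left(2 + 57^{3}\right) + 223581} = \sqrt{\left(2 + 185193\right) + 223581} = \sqrt{185195 + 223581} = \sqrt{408776} = 2 \sqrt{102194}$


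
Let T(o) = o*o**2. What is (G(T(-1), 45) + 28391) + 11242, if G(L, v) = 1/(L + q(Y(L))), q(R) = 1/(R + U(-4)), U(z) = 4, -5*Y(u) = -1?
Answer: 634107/16 ≈ 39632.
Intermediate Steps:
Y(u) = 1/5 (Y(u) = -1/5*(-1) = 1/5)
T(o) = o**3
q(R) = 1/(4 + R) (q(R) = 1/(R + 4) = 1/(4 + R))
G(L, v) = 1/(5/21 + L) (G(L, v) = 1/(L + 1/(4 + 1/5)) = 1/(L + 1/(21/5)) = 1/(L + 5/21) = 1/(5/21 + L))
(G(T(-1), 45) + 28391) + 11242 = (21/(5 + 21*(-1)**3) + 28391) + 11242 = (21/(5 + 21*(-1)) + 28391) + 11242 = (21/(5 - 21) + 28391) + 11242 = (21/(-16) + 28391) + 11242 = (21*(-1/16) + 28391) + 11242 = (-21/16 + 28391) + 11242 = 454235/16 + 11242 = 634107/16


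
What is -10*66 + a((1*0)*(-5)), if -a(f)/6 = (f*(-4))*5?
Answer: -660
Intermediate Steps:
a(f) = 120*f (a(f) = -6*f*(-4)*5 = -6*(-4*f)*5 = -(-120)*f = 120*f)
-10*66 + a((1*0)*(-5)) = -10*66 + 120*((1*0)*(-5)) = -660 + 120*(0*(-5)) = -660 + 120*0 = -660 + 0 = -660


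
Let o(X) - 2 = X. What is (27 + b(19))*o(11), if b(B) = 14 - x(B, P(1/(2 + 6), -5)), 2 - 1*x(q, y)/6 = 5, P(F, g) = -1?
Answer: 767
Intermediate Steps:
o(X) = 2 + X
x(q, y) = -18 (x(q, y) = 12 - 6*5 = 12 - 30 = -18)
b(B) = 32 (b(B) = 14 - 1*(-18) = 14 + 18 = 32)
(27 + b(19))*o(11) = (27 + 32)*(2 + 11) = 59*13 = 767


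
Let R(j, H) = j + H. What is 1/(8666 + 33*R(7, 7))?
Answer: 1/9128 ≈ 0.00010955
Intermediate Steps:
R(j, H) = H + j
1/(8666 + 33*R(7, 7)) = 1/(8666 + 33*(7 + 7)) = 1/(8666 + 33*14) = 1/(8666 + 462) = 1/9128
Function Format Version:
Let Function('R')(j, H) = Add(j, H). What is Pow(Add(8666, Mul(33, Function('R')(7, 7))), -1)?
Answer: Rational(1, 9128) ≈ 0.00010955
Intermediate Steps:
Function('R')(j, H) = Add(H, j)
Pow(Add(8666, Mul(33, Function('R')(7, 7))), -1) = Pow(Add(8666, Mul(33, Add(7, 7))), -1) = Pow(Add(8666, Mul(33, 14)), -1) = Pow(Add(8666, 462), -1) = Pow(9128, -1) = Rational(1, 9128)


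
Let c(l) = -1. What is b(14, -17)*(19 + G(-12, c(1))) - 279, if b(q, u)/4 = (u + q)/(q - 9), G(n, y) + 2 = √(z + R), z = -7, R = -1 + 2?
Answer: -1599/5 - 12*I*√6/5 ≈ -319.8 - 5.8788*I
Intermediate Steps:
R = 1
G(n, y) = -2 + I*√6 (G(n, y) = -2 + √(-7 + 1) = -2 + √(-6) = -2 + I*√6)
b(q, u) = 4*(q + u)/(-9 + q) (b(q, u) = 4*((u + q)/(q - 9)) = 4*((q + u)/(-9 + q)) = 4*(q + u)/(-9 + q))
b(14, -17)*(19 + G(-12, c(1))) - 279 = (4*(14 - 17)/(-9 + 14))*(19 + (-2 + I*√6)) - 279 = (4*(-3)/5)*(17 + I*√6) - 279 = (4*(⅕)*(-3))*(17 + I*√6) - 279 = -12*(17 + I*√6)/5 - 279 = (-204/5 - 12*I*√6/5) - 279 = -1599/5 - 12*I*√6/5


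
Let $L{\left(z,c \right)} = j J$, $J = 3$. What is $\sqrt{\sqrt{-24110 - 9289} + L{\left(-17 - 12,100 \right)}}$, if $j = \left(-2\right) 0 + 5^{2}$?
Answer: $\sqrt{75 + 3 i \sqrt{3711}} \approx 11.674 + 7.8277 i$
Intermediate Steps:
$j = 25$ ($j = 0 + 25 = 25$)
$L{\left(z,c \right)} = 75$ ($L{\left(z,c \right)} = 25 \cdot 3 = 75$)
$\sqrt{\sqrt{-24110 - 9289} + L{\left(-17 - 12,100 \right)}} = \sqrt{\sqrt{-24110 - 9289} + 75} = \sqrt{\sqrt{-33399} + 75} = \sqrt{3 i \sqrt{3711} + 75} = \sqrt{75 + 3 i \sqrt{3711}}$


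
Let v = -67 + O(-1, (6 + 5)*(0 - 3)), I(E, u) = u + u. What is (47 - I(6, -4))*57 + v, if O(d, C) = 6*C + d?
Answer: 2869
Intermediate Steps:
I(E, u) = 2*u
O(d, C) = d + 6*C
v = -266 (v = -67 + (-1 + 6*((6 + 5)*(0 - 3))) = -67 + (-1 + 6*(11*(-3))) = -67 + (-1 + 6*(-33)) = -67 + (-1 - 198) = -67 - 199 = -266)
(47 - I(6, -4))*57 + v = (47 - 2*(-4))*57 - 266 = (47 - 1*(-8))*57 - 266 = (47 + 8)*57 - 266 = 55*57 - 266 = 3135 - 266 = 2869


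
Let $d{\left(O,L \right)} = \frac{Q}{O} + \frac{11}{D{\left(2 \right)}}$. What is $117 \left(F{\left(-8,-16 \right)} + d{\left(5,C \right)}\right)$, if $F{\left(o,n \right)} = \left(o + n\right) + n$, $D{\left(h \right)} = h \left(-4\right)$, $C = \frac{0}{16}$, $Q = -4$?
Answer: $- \frac{197379}{40} \approx -4934.5$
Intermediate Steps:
$C = 0$ ($C = 0 \cdot \frac{1}{16} = 0$)
$D{\left(h \right)} = - 4 h$
$F{\left(o,n \right)} = o + 2 n$ ($F{\left(o,n \right)} = \left(n + o\right) + n = o + 2 n$)
$d{\left(O,L \right)} = - \frac{11}{8} - \frac{4}{O}$ ($d{\left(O,L \right)} = - \frac{4}{O} + \frac{11}{\left(-4\right) 2} = - \frac{4}{O} + \frac{11}{-8} = - \frac{4}{O} + 11 \left(- \frac{1}{8}\right) = - \frac{4}{O} - \frac{11}{8} = - \frac{11}{8} - \frac{4}{O}$)
$117 \left(F{\left(-8,-16 \right)} + d{\left(5,C \right)}\right) = 117 \left(\left(-8 + 2 \left(-16\right)\right) - \left(\frac{11}{8} + \frac{4}{5}\right)\right) = 117 \left(\left(-8 - 32\right) - \frac{87}{40}\right) = 117 \left(-40 - \frac{87}{40}\right) = 117 \left(- \frac{1687}{40}\right) = - \frac{197379}{40}$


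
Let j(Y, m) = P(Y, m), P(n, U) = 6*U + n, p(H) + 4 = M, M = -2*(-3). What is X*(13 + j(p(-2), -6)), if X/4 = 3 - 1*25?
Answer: 1848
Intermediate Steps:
M = 6
p(H) = 2 (p(H) = -4 + 6 = 2)
P(n, U) = n + 6*U
j(Y, m) = Y + 6*m
X = -88 (X = 4*(3 - 1*25) = 4*(3 - 25) = 4*(-22) = -88)
X*(13 + j(p(-2), -6)) = -88*(13 + (2 + 6*(-6))) = -88*(13 + (2 - 36)) = -88*(13 - 34) = -88*(-21) = 1848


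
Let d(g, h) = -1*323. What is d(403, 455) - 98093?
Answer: -98416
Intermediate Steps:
d(g, h) = -323
d(403, 455) - 98093 = -323 - 98093 = -98416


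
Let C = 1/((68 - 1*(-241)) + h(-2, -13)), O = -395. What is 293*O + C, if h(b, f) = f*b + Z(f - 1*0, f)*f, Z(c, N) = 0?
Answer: -38771224/335 ≈ -1.1574e+5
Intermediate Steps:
h(b, f) = b*f (h(b, f) = f*b + 0*f = b*f + 0 = b*f)
C = 1/335 (C = 1/((68 - 1*(-241)) - 2*(-13)) = 1/((68 + 241) + 26) = 1/(309 + 26) = 1/335 ≈ 0.0029851)
293*O + C = 293*(-395) + 1/335 = -115735 + 1/335 = -38771224/335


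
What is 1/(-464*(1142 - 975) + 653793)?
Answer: 1/576305 ≈ 1.7352e-6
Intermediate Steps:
1/(-464*(1142 - 975) + 653793) = 1/(-464*167 + 653793) = 1/(-77488 + 653793) = 1/576305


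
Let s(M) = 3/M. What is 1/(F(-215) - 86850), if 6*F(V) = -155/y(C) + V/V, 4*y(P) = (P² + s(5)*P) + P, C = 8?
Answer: -576/50026279 ≈ -1.1514e-5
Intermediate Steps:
y(P) = P²/4 + 2*P/5 (y(P) = ((P² + (3/5)*P) + P)/4 = ((P² + (3*(⅕))*P) + P)/4 = ((P² + 3*P/5) + P)/4 = (P² + 8*P/5)/4 = P²/4 + 2*P/5)
F(V) = -679/576 (F(V) = (-155*5/(2*(8 + 5*8)) + V/V)/6 = (-155*5/(2*(8 + 40)) + 1)/6 = (-155/((1/20)*8*48) + 1)/6 = (-155/96/5 + 1)/6 = (-155*5/96 + 1)/6 = (-775/96 + 1)/6 = (⅙)*(-679/96) = -679/576)
1/(F(-215) - 86850) = 1/(-679/576 - 86850) = 1/(-50026279/576) = -576/50026279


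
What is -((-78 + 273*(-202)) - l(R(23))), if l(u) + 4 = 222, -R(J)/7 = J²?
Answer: 55442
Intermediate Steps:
R(J) = -7*J²
l(u) = 218 (l(u) = -4 + 222 = 218)
-((-78 + 273*(-202)) - l(R(23))) = -((-78 + 273*(-202)) - 1*218) = -((-78 - 55146) - 218) = -(-55224 - 218) = -1*(-55442) = 55442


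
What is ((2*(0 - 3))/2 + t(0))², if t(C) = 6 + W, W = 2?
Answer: 25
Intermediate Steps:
t(C) = 8 (t(C) = 6 + 2 = 8)
((2*(0 - 3))/2 + t(0))² = ((2*(0 - 3))/2 + 8)² = ((2*(-3))*(½) + 8)² = (-6*½ + 8)² = (-3 + 8)² = 5² = 25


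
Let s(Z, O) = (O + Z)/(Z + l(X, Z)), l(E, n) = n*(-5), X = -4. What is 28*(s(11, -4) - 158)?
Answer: -48713/11 ≈ -4428.5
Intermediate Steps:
l(E, n) = -5*n
s(Z, O) = -(O + Z)/(4*Z) (s(Z, O) = (O + Z)/(Z - 5*Z) = (O + Z)/((-4*Z)) = (O + Z)*(-1/(4*Z)) = -(O + Z)/(4*Z))
28*(s(11, -4) - 158) = 28*((¼)*(-1*(-4) - 1*11)/11 - 158) = 28*((¼)*(1/11)*(4 - 11) - 158) = 28*((¼)*(1/11)*(-7) - 158) = 28*(-7/44 - 158) = 28*(-6959/44) = -48713/11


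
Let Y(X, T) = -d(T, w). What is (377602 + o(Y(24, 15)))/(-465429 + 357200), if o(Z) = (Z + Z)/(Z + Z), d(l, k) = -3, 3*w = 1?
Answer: -377603/108229 ≈ -3.4889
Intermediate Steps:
w = ⅓ (w = (⅓)*1 = ⅓ ≈ 0.33333)
Y(X, T) = 3 (Y(X, T) = -1*(-3) = 3)
o(Z) = 1 (o(Z) = (2*Z)/((2*Z)) = (2*Z)*(1/(2*Z)) = 1)
(377602 + o(Y(24, 15)))/(-465429 + 357200) = (377602 + 1)/(-465429 + 357200) = 377603/(-108229) = 377603*(-1/108229) = -377603/108229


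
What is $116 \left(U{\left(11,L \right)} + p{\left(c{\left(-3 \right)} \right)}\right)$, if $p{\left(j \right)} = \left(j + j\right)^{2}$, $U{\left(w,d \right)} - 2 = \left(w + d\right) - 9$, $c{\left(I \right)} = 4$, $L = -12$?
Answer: $6496$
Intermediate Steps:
$U{\left(w,d \right)} = -7 + d + w$ ($U{\left(w,d \right)} = 2 - \left(9 - d - w\right) = 2 + \left(-9 + d + w\right) = -7 + d + w$)
$p{\left(j \right)} = 4 j^{2}$ ($p{\left(j \right)} = \left(2 j\right)^{2} = 4 j^{2}$)
$116 \left(U{\left(11,L \right)} + p{\left(c{\left(-3 \right)} \right)}\right) = 116 \left(\left(-7 - 12 + 11\right) + 4 \cdot 4^{2}\right) = 116 \left(-8 + 4 \cdot 16\right) = 116 \left(-8 + 64\right) = 116 \cdot 56 = 6496$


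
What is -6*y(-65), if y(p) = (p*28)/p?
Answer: -168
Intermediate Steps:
y(p) = 28 (y(p) = (28*p)/p = 28)
-6*y(-65) = -6*28 = -168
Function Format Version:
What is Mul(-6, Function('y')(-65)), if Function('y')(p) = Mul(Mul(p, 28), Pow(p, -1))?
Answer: -168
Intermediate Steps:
Function('y')(p) = 28 (Function('y')(p) = Mul(Mul(28, p), Pow(p, -1)) = 28)
Mul(-6, Function('y')(-65)) = Mul(-6, 28) = -168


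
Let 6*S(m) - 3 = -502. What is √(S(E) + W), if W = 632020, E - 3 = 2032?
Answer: √22749726/6 ≈ 794.94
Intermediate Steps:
E = 2035 (E = 3 + 2032 = 2035)
S(m) = -499/6 (S(m) = ½ + (⅙)*(-502) = ½ - 251/3 = -499/6)
√(S(E) + W) = √(-499/6 + 632020) = √(3791621/6) = √22749726/6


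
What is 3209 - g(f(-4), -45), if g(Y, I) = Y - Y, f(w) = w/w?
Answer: 3209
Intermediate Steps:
f(w) = 1
g(Y, I) = 0
3209 - g(f(-4), -45) = 3209 - 1*0 = 3209 + 0 = 3209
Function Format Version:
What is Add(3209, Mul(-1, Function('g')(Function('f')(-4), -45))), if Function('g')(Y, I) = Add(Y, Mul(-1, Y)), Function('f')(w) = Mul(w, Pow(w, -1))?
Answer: 3209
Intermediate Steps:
Function('f')(w) = 1
Function('g')(Y, I) = 0
Add(3209, Mul(-1, Function('g')(Function('f')(-4), -45))) = Add(3209, Mul(-1, 0)) = Add(3209, 0) = 3209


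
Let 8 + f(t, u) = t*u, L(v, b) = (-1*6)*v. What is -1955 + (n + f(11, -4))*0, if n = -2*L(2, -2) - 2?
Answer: -1955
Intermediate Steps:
L(v, b) = -6*v
n = 22 (n = -(-12)*2 - 2 = -2*(-12) - 2 = 24 - 2 = 22)
f(t, u) = -8 + t*u
-1955 + (n + f(11, -4))*0 = -1955 + (22 + (-8 + 11*(-4)))*0 = -1955 + (22 + (-8 - 44))*0 = -1955 + (22 - 52)*0 = -1955 - 30*0 = -1955 + 0 = -1955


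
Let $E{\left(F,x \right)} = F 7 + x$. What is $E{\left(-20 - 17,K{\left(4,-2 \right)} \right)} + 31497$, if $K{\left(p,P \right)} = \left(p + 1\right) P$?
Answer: $31228$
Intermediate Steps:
$K{\left(p,P \right)} = P \left(1 + p\right)$ ($K{\left(p,P \right)} = \left(1 + p\right) P = P \left(1 + p\right)$)
$E{\left(F,x \right)} = x + 7 F$ ($E{\left(F,x \right)} = 7 F + x = x + 7 F$)
$E{\left(-20 - 17,K{\left(4,-2 \right)} \right)} + 31497 = \left(- 2 \left(1 + 4\right) + 7 \left(-20 - 17\right)\right) + 31497 = \left(\left(-2\right) 5 + 7 \left(-37\right)\right) + 31497 = \left(-10 - 259\right) + 31497 = -269 + 31497 = 31228$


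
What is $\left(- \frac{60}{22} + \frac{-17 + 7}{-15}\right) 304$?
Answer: $- \frac{20672}{33} \approx -626.42$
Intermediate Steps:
$\left(- \frac{60}{22} + \frac{-17 + 7}{-15}\right) 304 = \left(\left(-60\right) \frac{1}{22} - - \frac{2}{3}\right) 304 = \left(- \frac{30}{11} + \frac{2}{3}\right) 304 = \left(- \frac{68}{33}\right) 304 = - \frac{20672}{33}$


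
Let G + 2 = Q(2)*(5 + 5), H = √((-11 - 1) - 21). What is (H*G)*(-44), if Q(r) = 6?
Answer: -2552*I*√33 ≈ -14660.0*I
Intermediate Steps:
H = I*√33 (H = √(-12 - 21) = √(-33) = I*√33 ≈ 5.7446*I)
G = 58 (G = -2 + 6*(5 + 5) = -2 + 6*10 = -2 + 60 = 58)
(H*G)*(-44) = ((I*√33)*58)*(-44) = (58*I*√33)*(-44) = -2552*I*√33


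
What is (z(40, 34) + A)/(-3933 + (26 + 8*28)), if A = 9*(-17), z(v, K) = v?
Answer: 113/3683 ≈ 0.030682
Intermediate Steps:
A = -153
(z(40, 34) + A)/(-3933 + (26 + 8*28)) = (40 - 153)/(-3933 + (26 + 8*28)) = -113/(-3933 + (26 + 224)) = -113/(-3933 + 250) = -113/(-3683) = -113*(-1/3683) = 113/3683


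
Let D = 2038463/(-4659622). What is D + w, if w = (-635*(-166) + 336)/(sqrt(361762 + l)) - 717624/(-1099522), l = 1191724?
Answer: 551260831721/2561678450342 + 52873*sqrt(1553486)/776743 ≈ 85.057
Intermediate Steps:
D = -2038463/4659622 (D = 2038463*(-1/4659622) = -2038463/4659622 ≈ -0.43747)
w = 358812/549761 + 52873*sqrt(1553486)/776743 (w = (-635*(-166) + 336)/(sqrt(361762 + 1191724)) - 717624/(-1099522) = (105410 + 336)/(sqrt(1553486)) - 717624*(-1/1099522) = 105746*(sqrt(1553486)/1553486) + 358812/549761 = 52873*sqrt(1553486)/776743 + 358812/549761 = 358812/549761 + 52873*sqrt(1553486)/776743 ≈ 85.495)
D + w = -2038463/4659622 + (358812/549761 + 52873*sqrt(1553486)/776743) = 551260831721/2561678450342 + 52873*sqrt(1553486)/776743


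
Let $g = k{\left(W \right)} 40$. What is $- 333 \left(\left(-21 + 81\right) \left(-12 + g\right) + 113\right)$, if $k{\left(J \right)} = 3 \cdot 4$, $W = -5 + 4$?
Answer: $-9388269$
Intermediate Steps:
$W = -1$
$k{\left(J \right)} = 12$
$g = 480$ ($g = 12 \cdot 40 = 480$)
$- 333 \left(\left(-21 + 81\right) \left(-12 + g\right) + 113\right) = - 333 \left(\left(-21 + 81\right) \left(-12 + 480\right) + 113\right) = - 333 \left(60 \cdot 468 + 113\right) = - 333 \left(28080 + 113\right) = \left(-333\right) 28193 = -9388269$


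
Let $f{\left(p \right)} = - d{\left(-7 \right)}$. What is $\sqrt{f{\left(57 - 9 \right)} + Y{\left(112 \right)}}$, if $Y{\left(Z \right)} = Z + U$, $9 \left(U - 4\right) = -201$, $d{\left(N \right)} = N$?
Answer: $\frac{\sqrt{906}}{3} \approx 10.033$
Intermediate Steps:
$U = - \frac{55}{3}$ ($U = 4 + \frac{1}{9} \left(-201\right) = 4 - \frac{67}{3} = - \frac{55}{3} \approx -18.333$)
$f{\left(p \right)} = 7$ ($f{\left(p \right)} = \left(-1\right) \left(-7\right) = 7$)
$Y{\left(Z \right)} = - \frac{55}{3} + Z$ ($Y{\left(Z \right)} = Z - \frac{55}{3} = - \frac{55}{3} + Z$)
$\sqrt{f{\left(57 - 9 \right)} + Y{\left(112 \right)}} = \sqrt{7 + \left(- \frac{55}{3} + 112\right)} = \sqrt{7 + \frac{281}{3}} = \sqrt{\frac{302}{3}} = \frac{\sqrt{906}}{3}$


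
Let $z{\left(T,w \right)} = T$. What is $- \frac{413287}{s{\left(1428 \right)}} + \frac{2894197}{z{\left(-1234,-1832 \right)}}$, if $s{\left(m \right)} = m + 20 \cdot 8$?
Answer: $- \frac{2552990497}{979796} \approx -2605.6$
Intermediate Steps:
$s{\left(m \right)} = 160 + m$ ($s{\left(m \right)} = m + 160 = 160 + m$)
$- \frac{413287}{s{\left(1428 \right)}} + \frac{2894197}{z{\left(-1234,-1832 \right)}} = - \frac{413287}{160 + 1428} + \frac{2894197}{-1234} = - \frac{413287}{1588} + 2894197 \left(- \frac{1}{1234}\right) = \left(-413287\right) \frac{1}{1588} - \frac{2894197}{1234} = - \frac{413287}{1588} - \frac{2894197}{1234} = - \frac{2552990497}{979796}$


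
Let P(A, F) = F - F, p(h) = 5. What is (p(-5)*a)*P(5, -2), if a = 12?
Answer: 0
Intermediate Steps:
P(A, F) = 0
(p(-5)*a)*P(5, -2) = (5*12)*0 = 60*0 = 0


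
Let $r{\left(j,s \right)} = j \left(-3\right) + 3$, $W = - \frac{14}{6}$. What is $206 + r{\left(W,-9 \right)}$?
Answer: $216$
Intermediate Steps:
$W = - \frac{7}{3}$ ($W = \left(-14\right) \frac{1}{6} = - \frac{7}{3} \approx -2.3333$)
$r{\left(j,s \right)} = 3 - 3 j$ ($r{\left(j,s \right)} = - 3 j + 3 = 3 - 3 j$)
$206 + r{\left(W,-9 \right)} = 206 + \left(3 - -7\right) = 206 + \left(3 + 7\right) = 206 + 10 = 216$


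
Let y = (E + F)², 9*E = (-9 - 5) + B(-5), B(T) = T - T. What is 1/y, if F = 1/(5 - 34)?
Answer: 68121/172225 ≈ 0.39553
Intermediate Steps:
B(T) = 0
E = -14/9 (E = ((-9 - 5) + 0)/9 = (-14 + 0)/9 = (⅑)*(-14) = -14/9 ≈ -1.5556)
F = -1/29 (F = 1/(-29) = -1/29 ≈ -0.034483)
y = 172225/68121 (y = (-14/9 - 1/29)² = (-415/261)² = 172225/68121 ≈ 2.5282)
1/y = 1/(172225/68121) = 68121/172225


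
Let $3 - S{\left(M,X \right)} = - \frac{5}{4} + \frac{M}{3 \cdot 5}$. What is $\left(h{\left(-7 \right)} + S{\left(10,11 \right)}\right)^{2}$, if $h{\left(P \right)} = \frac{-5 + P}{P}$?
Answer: $\frac{198025}{7056} \approx 28.065$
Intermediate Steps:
$S{\left(M,X \right)} = \frac{17}{4} - \frac{M}{15}$ ($S{\left(M,X \right)} = 3 - \left(- \frac{5}{4} + \frac{M}{3 \cdot 5}\right) = 3 - \left(\left(-5\right) \frac{1}{4} + \frac{M}{15}\right) = 3 - \left(- \frac{5}{4} + M \frac{1}{15}\right) = 3 - \left(- \frac{5}{4} + \frac{M}{15}\right) = \frac{17}{4} - \frac{M}{15}$)
$h{\left(P \right)} = \frac{-5 + P}{P}$
$\left(h{\left(-7 \right)} + S{\left(10,11 \right)}\right)^{2} = \left(\frac{-5 - 7}{-7} + \left(\frac{17}{4} - \frac{2}{3}\right)\right)^{2} = \left(\left(- \frac{1}{7}\right) \left(-12\right) + \left(\frac{17}{4} - \frac{2}{3}\right)\right)^{2} = \left(\frac{12}{7} + \frac{43}{12}\right)^{2} = \left(\frac{445}{84}\right)^{2} = \frac{198025}{7056}$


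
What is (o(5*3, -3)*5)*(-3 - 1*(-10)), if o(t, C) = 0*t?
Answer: 0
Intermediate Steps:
o(t, C) = 0
(o(5*3, -3)*5)*(-3 - 1*(-10)) = (0*5)*(-3 - 1*(-10)) = 0*(-3 + 10) = 0*7 = 0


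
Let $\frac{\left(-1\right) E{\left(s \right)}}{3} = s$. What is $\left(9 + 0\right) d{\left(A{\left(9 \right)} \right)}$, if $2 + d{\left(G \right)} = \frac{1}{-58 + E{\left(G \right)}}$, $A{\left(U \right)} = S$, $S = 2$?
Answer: $- \frac{1161}{64} \approx -18.141$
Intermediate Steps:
$E{\left(s \right)} = - 3 s$
$A{\left(U \right)} = 2$
$d{\left(G \right)} = -2 + \frac{1}{-58 - 3 G}$
$\left(9 + 0\right) d{\left(A{\left(9 \right)} \right)} = \left(9 + 0\right) \frac{3 \left(-39 - 4\right)}{58 + 3 \cdot 2} = 9 \frac{3 \left(-39 - 4\right)}{58 + 6} = 9 \cdot 3 \cdot \frac{1}{64} \left(-43\right) = 9 \left(- \frac{129}{64}\right) = - \frac{1161}{64}$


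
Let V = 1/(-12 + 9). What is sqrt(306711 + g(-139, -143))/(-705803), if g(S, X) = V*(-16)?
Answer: -sqrt(2760447)/2117409 ≈ -0.00078467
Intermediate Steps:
V = -1/3 (V = 1/(-3) = -1/3 ≈ -0.33333)
g(S, X) = 16/3 (g(S, X) = -1/3*(-16) = 16/3)
sqrt(306711 + g(-139, -143))/(-705803) = sqrt(306711 + 16/3)/(-705803) = sqrt(920149/3)*(-1/705803) = (sqrt(2760447)/3)*(-1/705803) = -sqrt(2760447)/2117409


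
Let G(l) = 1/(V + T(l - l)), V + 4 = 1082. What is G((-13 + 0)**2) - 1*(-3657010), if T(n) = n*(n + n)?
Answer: 3942256781/1078 ≈ 3.6570e+6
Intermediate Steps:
T(n) = 2*n**2 (T(n) = n*(2*n) = 2*n**2)
V = 1078 (V = -4 + 1082 = 1078)
G(l) = 1/1078 (G(l) = 1/(1078 + 2*(l - l)**2) = 1/(1078 + 2*0**2) = 1/(1078 + 2*0) = 1/(1078 + 0) = 1/1078)
G((-13 + 0)**2) - 1*(-3657010) = 1/1078 - 1*(-3657010) = 1/1078 + 3657010 = 3942256781/1078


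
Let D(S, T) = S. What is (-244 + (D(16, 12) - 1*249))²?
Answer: 227529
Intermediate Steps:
(-244 + (D(16, 12) - 1*249))² = (-244 + (16 - 1*249))² = (-244 + (16 - 249))² = (-244 - 233)² = (-477)² = 227529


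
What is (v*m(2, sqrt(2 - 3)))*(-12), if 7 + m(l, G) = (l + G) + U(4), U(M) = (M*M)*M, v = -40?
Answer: 28320 + 480*I ≈ 28320.0 + 480.0*I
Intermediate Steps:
U(M) = M**3 (U(M) = M**2*M = M**3)
m(l, G) = 57 + G + l (m(l, G) = -7 + ((l + G) + 4**3) = -7 + ((G + l) + 64) = -7 + (64 + G + l) = 57 + G + l)
(v*m(2, sqrt(2 - 3)))*(-12) = -40*(57 + sqrt(2 - 3) + 2)*(-12) = -40*(57 + sqrt(-1) + 2)*(-12) = -40*(57 + I + 2)*(-12) = -40*(59 + I)*(-12) = (-2360 - 40*I)*(-12) = 28320 + 480*I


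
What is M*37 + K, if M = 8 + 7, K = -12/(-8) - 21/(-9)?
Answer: 3353/6 ≈ 558.83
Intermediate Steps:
K = 23/6 (K = -12*(-⅛) - 21*(-⅑) = 3/2 + 7/3 = 23/6 ≈ 3.8333)
M = 15
M*37 + K = 15*37 + 23/6 = 555 + 23/6 = 3353/6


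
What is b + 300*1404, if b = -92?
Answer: 421108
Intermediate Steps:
b + 300*1404 = -92 + 300*1404 = -92 + 421200 = 421108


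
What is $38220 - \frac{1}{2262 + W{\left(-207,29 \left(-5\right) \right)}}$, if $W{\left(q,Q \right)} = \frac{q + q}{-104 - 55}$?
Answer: $\frac{4587317227}{120024} \approx 38220.0$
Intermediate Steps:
$W{\left(q,Q \right)} = - \frac{2 q}{159}$ ($W{\left(q,Q \right)} = \frac{2 q}{-159} = 2 q \left(- \frac{1}{159}\right) = - \frac{2 q}{159}$)
$38220 - \frac{1}{2262 + W{\left(-207,29 \left(-5\right) \right)}} = 38220 - \frac{1}{2262 - - \frac{138}{53}} = 38220 - \frac{1}{2262 + \frac{138}{53}} = 38220 - \frac{1}{\frac{120024}{53}} = 38220 - \frac{53}{120024} = \frac{4587317227}{120024}$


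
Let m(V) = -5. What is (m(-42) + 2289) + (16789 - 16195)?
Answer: 2878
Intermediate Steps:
(m(-42) + 2289) + (16789 - 16195) = (-5 + 2289) + (16789 - 16195) = 2284 + 594 = 2878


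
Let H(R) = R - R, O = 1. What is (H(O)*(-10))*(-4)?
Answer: 0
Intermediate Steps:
H(R) = 0
(H(O)*(-10))*(-4) = (0*(-10))*(-4) = 0*(-4) = 0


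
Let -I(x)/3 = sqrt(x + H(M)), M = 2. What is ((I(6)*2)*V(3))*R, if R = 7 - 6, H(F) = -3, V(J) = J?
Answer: -18*sqrt(3) ≈ -31.177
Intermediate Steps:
R = 1
I(x) = -3*sqrt(-3 + x) (I(x) = -3*sqrt(x - 3) = -3*sqrt(-3 + x))
((I(6)*2)*V(3))*R = ((-3*sqrt(-3 + 6)*2)*3)*1 = ((-3*sqrt(3)*2)*3)*1 = (-6*sqrt(3)*3)*1 = -18*sqrt(3)*1 = -18*sqrt(3)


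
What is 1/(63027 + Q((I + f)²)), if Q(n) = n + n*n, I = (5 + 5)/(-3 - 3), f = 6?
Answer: 81/5135269 ≈ 1.5773e-5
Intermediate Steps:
I = -5/3 (I = 10/(-6) = 10*(-⅙) = -5/3 ≈ -1.6667)
Q(n) = n + n²
1/(63027 + Q((I + f)²)) = 1/(63027 + (-5/3 + 6)²*(1 + (-5/3 + 6)²)) = 1/(63027 + (13/3)²*(1 + (13/3)²)) = 1/(63027 + 169*(1 + 169/9)/9) = 1/(63027 + (169/9)*(178/9)) = 1/(63027 + 30082/81) = 1/(5135269/81) = 81/5135269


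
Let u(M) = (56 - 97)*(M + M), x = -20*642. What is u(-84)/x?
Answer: -287/535 ≈ -0.53645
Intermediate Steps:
x = -12840
u(M) = -82*M
u(-84)/x = -82*(-84)/(-12840) = 6888*(-1/12840) = -287/535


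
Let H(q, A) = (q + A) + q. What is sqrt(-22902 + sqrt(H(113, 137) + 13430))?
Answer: sqrt(-22902 + sqrt(13793)) ≈ 150.95*I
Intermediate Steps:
H(q, A) = A + 2*q (H(q, A) = (A + q) + q = A + 2*q)
sqrt(-22902 + sqrt(H(113, 137) + 13430)) = sqrt(-22902 + sqrt((137 + 2*113) + 13430)) = sqrt(-22902 + sqrt((137 + 226) + 13430)) = sqrt(-22902 + sqrt(363 + 13430)) = sqrt(-22902 + sqrt(13793))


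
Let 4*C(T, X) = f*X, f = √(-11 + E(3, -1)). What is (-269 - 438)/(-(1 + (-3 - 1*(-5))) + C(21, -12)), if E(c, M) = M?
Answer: 707/39 - 1414*I*√3/39 ≈ 18.128 - 62.798*I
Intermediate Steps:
f = 2*I*√3 (f = √(-11 - 1) = √(-12) = 2*I*√3 ≈ 3.4641*I)
C(T, X) = I*X*√3/2 (C(T, X) = ((2*I*√3)*X)/4 = (2*I*X*√3)/4 = I*X*√3/2)
(-269 - 438)/(-(1 + (-3 - 1*(-5))) + C(21, -12)) = (-269 - 438)/(-(1 + (-3 - 1*(-5))) + (½)*I*(-12)*√3) = -707/(-(1 + (-3 + 5)) - 6*I*√3) = -707/(-(1 + 2) - 6*I*√3) = -707/(-1*3 - 6*I*√3) = -707/(-3 - 6*I*√3)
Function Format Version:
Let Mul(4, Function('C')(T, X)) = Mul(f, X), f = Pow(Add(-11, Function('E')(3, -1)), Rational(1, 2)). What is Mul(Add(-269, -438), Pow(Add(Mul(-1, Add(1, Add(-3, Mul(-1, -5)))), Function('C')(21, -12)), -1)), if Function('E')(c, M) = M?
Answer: Add(Rational(707, 39), Mul(Rational(-1414, 39), I, Pow(3, Rational(1, 2)))) ≈ Add(18.128, Mul(-62.798, I))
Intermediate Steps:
f = Mul(2, I, Pow(3, Rational(1, 2))) (f = Pow(Add(-11, -1), Rational(1, 2)) = Pow(-12, Rational(1, 2)) = Mul(2, I, Pow(3, Rational(1, 2))) ≈ Mul(3.4641, I))
Function('C')(T, X) = Mul(Rational(1, 2), I, X, Pow(3, Rational(1, 2))) (Function('C')(T, X) = Mul(Rational(1, 4), Mul(Mul(2, I, Pow(3, Rational(1, 2))), X)) = Mul(Rational(1, 4), Mul(2, I, X, Pow(3, Rational(1, 2)))) = Mul(Rational(1, 2), I, X, Pow(3, Rational(1, 2))))
Mul(Add(-269, -438), Pow(Add(Mul(-1, Add(1, Add(-3, Mul(-1, -5)))), Function('C')(21, -12)), -1)) = Mul(Add(-269, -438), Pow(Add(Mul(-1, Add(1, Add(-3, Mul(-1, -5)))), Mul(Rational(1, 2), I, -12, Pow(3, Rational(1, 2)))), -1)) = Mul(-707, Pow(Add(Mul(-1, Add(1, Add(-3, 5))), Mul(-6, I, Pow(3, Rational(1, 2)))), -1)) = Mul(-707, Pow(Add(Mul(-1, Add(1, 2)), Mul(-6, I, Pow(3, Rational(1, 2)))), -1)) = Mul(-707, Pow(Add(Mul(-1, 3), Mul(-6, I, Pow(3, Rational(1, 2)))), -1)) = Mul(-707, Pow(Add(-3, Mul(-6, I, Pow(3, Rational(1, 2)))), -1))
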